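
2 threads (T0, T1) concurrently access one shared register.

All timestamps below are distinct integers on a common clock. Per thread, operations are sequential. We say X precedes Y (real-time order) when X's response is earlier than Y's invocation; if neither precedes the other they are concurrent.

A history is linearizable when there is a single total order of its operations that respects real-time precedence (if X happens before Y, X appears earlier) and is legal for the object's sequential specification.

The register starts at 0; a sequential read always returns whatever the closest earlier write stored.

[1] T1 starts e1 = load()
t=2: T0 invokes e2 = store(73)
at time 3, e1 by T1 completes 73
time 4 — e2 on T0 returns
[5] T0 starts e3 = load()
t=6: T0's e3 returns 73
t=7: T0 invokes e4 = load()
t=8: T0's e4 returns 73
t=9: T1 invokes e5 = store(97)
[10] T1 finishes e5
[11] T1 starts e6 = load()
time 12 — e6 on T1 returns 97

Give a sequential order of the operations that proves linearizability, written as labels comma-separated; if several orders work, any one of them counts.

e2, e1, e3, e4, e5, e6

after step 1 (e2 store(73)): value 73
after step 2 (e1 load() → 73): value 73
after step 3 (e3 load() → 73): value 73
after step 4 (e4 load() → 73): value 73
after step 5 (e5 store(97)): value 97
after step 6 (e6 load() → 97): value 97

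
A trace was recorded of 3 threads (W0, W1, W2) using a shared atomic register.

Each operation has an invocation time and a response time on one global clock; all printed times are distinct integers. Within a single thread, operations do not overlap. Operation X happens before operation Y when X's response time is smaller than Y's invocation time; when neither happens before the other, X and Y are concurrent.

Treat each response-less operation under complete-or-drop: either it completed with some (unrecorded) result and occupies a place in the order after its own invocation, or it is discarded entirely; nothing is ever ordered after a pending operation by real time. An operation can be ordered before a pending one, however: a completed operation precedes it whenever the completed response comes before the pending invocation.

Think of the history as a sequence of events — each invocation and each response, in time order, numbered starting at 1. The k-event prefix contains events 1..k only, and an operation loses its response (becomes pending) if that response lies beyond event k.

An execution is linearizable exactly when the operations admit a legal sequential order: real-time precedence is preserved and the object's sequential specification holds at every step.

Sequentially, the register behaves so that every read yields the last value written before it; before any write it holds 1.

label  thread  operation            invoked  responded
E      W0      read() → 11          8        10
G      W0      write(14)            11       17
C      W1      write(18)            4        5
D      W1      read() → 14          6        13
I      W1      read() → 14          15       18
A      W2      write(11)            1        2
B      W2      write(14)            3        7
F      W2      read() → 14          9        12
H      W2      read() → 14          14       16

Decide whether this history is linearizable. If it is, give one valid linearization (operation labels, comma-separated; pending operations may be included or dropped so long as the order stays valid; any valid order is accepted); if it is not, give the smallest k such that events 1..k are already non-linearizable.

already the first 10 events (up to E's response at time 10) admit no linearization; the first 9 still do
real-time-consistent orders of the 4 completed operations: 2 — all fail the atomic register replay
no completion choice of the 2 pending operations (D, F) rescues it — every subset was tried
one such order, A, B, C, E (pending dropped), breaks at step 4 where E read() → 11 is illegal
one such order, A, C, B, E (pending dropped), breaks at step 4 where E read() → 11 is illegal

not linearizable — minimal violating prefix: 10 events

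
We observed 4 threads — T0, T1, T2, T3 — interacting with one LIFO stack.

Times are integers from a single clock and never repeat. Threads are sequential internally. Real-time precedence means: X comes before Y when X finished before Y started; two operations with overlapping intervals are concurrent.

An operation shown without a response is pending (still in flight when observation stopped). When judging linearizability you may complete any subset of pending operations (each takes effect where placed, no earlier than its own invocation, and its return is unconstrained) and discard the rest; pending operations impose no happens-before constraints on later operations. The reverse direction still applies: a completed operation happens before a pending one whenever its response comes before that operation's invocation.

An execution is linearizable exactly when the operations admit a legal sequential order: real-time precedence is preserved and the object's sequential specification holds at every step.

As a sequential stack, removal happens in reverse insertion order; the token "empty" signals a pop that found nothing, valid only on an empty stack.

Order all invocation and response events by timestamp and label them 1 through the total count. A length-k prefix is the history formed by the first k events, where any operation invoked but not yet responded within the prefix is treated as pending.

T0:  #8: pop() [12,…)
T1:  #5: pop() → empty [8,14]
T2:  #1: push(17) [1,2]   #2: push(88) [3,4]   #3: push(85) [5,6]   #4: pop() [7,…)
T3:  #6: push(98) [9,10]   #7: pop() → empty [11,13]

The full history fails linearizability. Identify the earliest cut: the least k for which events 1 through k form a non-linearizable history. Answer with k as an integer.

events 1..12 are linearizable, e.g. via #1, #2, #3, #4, #5, #6:
after step 1 (#1 push(17)): stack <17>
after step 2 (#2 push(88)): stack <17,88>
after step 3 (#3 push(85)): stack <17,88,85>
after step 4 (#4 pop() (pending, included)): stack <17,88>
after step 5 (#5 pop() (pending, included)): stack <17>
after step 6 (#6 push(98)): stack <17,98>
event 13 — #7's response, time 13 — after it, nothing linearizes
include/drop combinations of the 3 pending operations (#4, #5, #8) were all tried; none helps
sample order #1, #2, #3, #6, #7 (pending dropped) stalls at step 5 — #7 pop() → empty has no legal effect

13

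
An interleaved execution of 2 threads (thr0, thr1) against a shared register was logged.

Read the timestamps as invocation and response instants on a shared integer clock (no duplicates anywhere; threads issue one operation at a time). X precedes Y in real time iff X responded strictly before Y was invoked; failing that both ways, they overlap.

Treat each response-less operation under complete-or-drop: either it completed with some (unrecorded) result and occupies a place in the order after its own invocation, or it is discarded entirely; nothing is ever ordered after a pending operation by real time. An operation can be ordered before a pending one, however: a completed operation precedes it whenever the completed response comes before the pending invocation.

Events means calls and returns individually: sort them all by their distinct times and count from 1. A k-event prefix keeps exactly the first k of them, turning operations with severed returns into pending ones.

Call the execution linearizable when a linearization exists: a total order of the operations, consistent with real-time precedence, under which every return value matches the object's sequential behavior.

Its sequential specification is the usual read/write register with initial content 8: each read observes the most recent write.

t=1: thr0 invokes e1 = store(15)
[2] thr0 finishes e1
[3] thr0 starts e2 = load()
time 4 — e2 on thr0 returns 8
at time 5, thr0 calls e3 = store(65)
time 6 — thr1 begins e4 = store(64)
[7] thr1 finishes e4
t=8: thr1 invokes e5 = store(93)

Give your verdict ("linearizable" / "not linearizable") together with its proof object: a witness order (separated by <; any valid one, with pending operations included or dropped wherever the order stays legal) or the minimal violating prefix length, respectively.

not linearizable — minimal violating prefix: 4 events

through event 3 a valid linearization exists; event 4 (e2 responding at time 4) ends that
a single order respects real time; the 2 completed register operations fail replay along it
take e1, e2: step 2 already fails, because e2 load() → 8 cannot occur there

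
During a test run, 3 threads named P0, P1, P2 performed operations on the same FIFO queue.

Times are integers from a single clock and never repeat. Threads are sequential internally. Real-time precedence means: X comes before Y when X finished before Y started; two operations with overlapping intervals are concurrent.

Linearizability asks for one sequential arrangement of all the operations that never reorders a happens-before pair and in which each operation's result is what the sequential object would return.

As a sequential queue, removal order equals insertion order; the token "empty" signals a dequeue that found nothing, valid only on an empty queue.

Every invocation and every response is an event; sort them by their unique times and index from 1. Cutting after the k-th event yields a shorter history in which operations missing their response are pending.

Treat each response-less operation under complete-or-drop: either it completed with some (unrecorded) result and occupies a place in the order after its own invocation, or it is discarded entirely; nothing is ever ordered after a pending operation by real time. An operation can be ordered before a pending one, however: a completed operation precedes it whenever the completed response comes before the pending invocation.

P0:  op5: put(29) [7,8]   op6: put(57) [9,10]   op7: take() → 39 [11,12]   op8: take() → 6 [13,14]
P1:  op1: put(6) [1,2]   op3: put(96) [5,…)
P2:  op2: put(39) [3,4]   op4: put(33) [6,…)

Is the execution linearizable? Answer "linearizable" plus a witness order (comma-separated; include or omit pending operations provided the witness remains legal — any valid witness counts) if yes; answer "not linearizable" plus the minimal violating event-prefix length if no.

not linearizable — minimal violating prefix: 12 events

events 1..11 are fine; event 12 — the response of op7 at time 12 — makes the prefix non-linearizable
exactly one order of the 5 completed ops respects real time; the FIFO queue replay fails
include/drop combinations of the 2 pending operations (op3, op4) were all tried; none helps
take op1, op2, op5, op6, op7 (pending dropped): step 5 already fails, because op7 take() → 39 cannot occur there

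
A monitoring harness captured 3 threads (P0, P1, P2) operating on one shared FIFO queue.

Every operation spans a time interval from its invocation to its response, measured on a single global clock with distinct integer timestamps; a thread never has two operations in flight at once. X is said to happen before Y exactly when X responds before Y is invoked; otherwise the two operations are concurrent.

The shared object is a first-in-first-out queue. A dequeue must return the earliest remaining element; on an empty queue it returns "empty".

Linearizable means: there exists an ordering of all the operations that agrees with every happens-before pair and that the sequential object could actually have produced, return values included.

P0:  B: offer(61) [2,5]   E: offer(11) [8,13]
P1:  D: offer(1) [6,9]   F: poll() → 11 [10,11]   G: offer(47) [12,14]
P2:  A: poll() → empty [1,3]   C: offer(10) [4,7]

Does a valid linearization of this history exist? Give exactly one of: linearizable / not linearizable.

not linearizable

events 1..10 are fine; event 11 — the response of F at time 11 — makes the prefix non-linearizable
all 5 real-time-respecting orders fail — 5 completed FIFO queue operations, no legal replay
including or dropping the 1 pending operation (E) in any combination fails
one such order, A, B, C, D, F (pending dropped), breaks at step 5 where F poll() → 11 is illegal
one such order, A, B, D, C, F (pending dropped), breaks at step 5 where F poll() → 11 is illegal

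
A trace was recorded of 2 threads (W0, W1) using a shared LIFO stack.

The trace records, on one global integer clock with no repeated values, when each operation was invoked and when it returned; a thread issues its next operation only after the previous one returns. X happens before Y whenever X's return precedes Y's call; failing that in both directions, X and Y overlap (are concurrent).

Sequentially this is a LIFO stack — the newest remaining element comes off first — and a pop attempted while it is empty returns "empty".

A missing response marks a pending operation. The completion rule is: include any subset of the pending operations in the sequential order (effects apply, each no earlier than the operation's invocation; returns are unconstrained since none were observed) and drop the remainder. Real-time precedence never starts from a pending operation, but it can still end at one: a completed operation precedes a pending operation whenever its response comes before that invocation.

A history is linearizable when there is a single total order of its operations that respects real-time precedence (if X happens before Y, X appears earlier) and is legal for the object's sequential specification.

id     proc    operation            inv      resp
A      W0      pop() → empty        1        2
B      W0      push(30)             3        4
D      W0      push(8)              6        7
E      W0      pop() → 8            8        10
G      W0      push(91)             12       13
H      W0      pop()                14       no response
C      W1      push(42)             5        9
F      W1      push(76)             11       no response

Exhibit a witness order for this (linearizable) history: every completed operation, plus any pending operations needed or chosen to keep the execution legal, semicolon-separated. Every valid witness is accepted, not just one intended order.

A; B; C; D; E; F; G

step 1: A pop() → empty — stack <>
step 2: B push(30) — stack <30>
step 3: C push(42) — stack <30,42>
step 4: D push(8) — stack <30,42,8>
step 5: E pop() → 8 — stack <30,42>
step 6: F push(76) (pending, included) — stack <30,42,76>
step 7: G push(91) — stack <30,42,76,91>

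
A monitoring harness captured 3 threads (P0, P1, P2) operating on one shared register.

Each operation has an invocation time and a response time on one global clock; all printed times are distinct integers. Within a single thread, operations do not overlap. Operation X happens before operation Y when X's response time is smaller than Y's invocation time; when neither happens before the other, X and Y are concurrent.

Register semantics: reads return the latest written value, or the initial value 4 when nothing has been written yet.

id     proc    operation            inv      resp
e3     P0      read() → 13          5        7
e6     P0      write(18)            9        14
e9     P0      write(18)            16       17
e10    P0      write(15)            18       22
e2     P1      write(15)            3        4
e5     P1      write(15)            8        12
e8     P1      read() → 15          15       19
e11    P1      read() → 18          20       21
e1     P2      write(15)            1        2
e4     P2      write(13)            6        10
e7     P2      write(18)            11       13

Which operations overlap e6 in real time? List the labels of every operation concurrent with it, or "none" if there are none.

e4, e5, e7

e6 spans [9,14]: anything still running between times 9 and 14 counts as concurrent
e1 [1,2]: before
e2 [3,4]: before
e3 [5,7]: before
e4 [6,10]: concurrent
e5 [8,12]: concurrent
e7 [11,13]: concurrent
e8 [15,19]: after
e9 [16,17]: after
e10 [18,22]: after
e11 [20,21]: after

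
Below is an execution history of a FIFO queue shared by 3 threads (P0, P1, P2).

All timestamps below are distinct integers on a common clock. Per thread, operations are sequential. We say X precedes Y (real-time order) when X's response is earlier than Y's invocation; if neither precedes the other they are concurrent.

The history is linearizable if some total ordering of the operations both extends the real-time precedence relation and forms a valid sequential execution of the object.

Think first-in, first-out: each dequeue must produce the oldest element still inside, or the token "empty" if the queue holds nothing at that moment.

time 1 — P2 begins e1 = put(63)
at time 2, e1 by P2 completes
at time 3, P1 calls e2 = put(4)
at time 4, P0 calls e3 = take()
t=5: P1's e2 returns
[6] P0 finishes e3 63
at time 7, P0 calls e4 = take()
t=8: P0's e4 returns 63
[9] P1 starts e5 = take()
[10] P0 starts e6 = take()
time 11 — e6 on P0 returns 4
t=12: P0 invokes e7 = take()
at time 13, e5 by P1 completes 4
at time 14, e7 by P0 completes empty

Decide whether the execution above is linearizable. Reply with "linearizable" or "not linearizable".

prefix check: 1..7 passes, 1..8 fails once e4's time-8 response joins
the 4 completed operations admit 2 real-time orders; each fails the FIFO queue replay
take e1, e2, e3, e4: step 4 already fails, because e4 take() → 63 cannot occur there
take e1, e3, e2, e4: step 4 already fails, because e4 take() → 63 cannot occur there

not linearizable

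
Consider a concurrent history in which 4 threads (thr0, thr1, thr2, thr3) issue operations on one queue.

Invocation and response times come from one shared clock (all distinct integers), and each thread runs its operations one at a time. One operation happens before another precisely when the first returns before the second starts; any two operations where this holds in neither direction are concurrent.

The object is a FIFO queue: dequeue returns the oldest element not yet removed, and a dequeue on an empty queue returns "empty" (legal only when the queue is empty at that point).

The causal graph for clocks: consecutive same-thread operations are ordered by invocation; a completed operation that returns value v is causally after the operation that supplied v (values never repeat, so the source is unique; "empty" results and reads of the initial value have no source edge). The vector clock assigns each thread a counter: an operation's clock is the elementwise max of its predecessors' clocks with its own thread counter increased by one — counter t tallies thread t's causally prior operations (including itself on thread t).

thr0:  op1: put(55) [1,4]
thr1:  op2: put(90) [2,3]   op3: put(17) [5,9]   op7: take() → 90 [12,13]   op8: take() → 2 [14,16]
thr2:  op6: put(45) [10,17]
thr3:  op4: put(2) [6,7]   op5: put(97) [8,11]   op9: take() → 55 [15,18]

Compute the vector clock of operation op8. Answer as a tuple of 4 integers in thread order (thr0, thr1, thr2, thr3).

(0, 4, 0, 1)

op4 (invocation 6): nothing precedes it; thr3's component alone gives (0, 0, 0, 1)
op6 (invocation 10): nothing precedes it; thr2's component alone gives (0, 0, 1, 0)
op2 (invocation 2): nothing precedes it; thr1's component alone gives (0, 1, 0, 0)
op1 (invocation 1): nothing precedes it; thr0's component alone gives (1, 0, 0, 0)
merge at op5 (invoked 8): VC(op4)=(0, 0, 0, 1), own-thread bump on thr3 → (0, 0, 0, 2)
merge at op3 (invoked 5): VC(op2)=(0, 1, 0, 0), own-thread bump on thr1 → (0, 2, 0, 0)
merge at op7 (invoked 12): VC(op2)=(0, 1, 0, 0), VC(op3)=(0, 2, 0, 0), own-thread bump on thr1 → (0, 3, 0, 0)
merge at op9 (invoked 15): VC(op1)=(1, 0, 0, 0), VC(op5)=(0, 0, 0, 2), own-thread bump on thr3 → (1, 0, 0, 3)
merge at op8 (invoked 14): VC(op4)=(0, 0, 0, 1), VC(op7)=(0, 3, 0, 0), own-thread bump on thr1 → (0, 4, 0, 1)
target: VC(op8) = (0, 4, 0, 1)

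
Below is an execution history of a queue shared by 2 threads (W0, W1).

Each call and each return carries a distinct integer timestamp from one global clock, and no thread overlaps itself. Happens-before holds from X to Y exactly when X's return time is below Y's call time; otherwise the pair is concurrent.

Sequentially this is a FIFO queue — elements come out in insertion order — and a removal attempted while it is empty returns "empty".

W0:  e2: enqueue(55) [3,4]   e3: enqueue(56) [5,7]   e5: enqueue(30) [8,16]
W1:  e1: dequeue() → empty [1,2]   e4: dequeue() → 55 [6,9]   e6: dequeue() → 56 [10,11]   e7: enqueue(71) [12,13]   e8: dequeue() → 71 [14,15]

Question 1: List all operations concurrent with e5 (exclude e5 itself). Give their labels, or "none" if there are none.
Answer: e4, e6, e7, e8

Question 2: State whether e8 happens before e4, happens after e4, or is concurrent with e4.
Answer: after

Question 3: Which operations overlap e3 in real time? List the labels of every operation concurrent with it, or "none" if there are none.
Answer: e4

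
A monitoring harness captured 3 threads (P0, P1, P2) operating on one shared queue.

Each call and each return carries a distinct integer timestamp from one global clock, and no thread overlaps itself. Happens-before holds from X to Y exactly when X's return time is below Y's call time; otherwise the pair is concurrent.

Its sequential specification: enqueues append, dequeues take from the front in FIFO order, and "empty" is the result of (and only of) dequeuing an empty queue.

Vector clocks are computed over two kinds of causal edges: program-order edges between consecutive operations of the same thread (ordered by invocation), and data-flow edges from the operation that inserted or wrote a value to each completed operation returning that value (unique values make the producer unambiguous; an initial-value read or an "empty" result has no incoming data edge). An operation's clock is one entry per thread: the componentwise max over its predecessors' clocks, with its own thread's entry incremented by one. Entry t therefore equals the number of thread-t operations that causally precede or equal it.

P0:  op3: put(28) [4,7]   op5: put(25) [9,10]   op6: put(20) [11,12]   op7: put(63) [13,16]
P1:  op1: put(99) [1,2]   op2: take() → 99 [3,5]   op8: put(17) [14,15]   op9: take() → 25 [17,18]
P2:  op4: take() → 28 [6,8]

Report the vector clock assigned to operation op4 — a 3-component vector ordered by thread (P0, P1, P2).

no predecessors for op1 (invoked 1): P1 increments from zero → (0, 1, 0)
no predecessors for op3 (invoked 4): P0 increments from zero → (1, 0, 0)
VC(op2, invoked at 3): max of VC(op1)=(0, 1, 0), then +1 on thread P1 → (0, 2, 0)
VC(op4, invoked at 6): max of VC(op3)=(1, 0, 0), then +1 on thread P2 → (1, 0, 1)
VC(op5, invoked at 9): max of VC(op3)=(1, 0, 0), then +1 on thread P0 → (2, 0, 0)
VC(op8, invoked at 14): max of VC(op2)=(0, 2, 0), then +1 on thread P1 → (0, 3, 0)
VC(op6, invoked at 11): max of VC(op5)=(2, 0, 0), then +1 on thread P0 → (3, 0, 0)
VC(op7, invoked at 13): max of VC(op6)=(3, 0, 0), then +1 on thread P0 → (4, 0, 0)
VC(op9, invoked at 17): max of VC(op5)=(2, 0, 0), VC(op8)=(0, 3, 0), then +1 on thread P1 → (2, 4, 0)
target: VC(op4) = (1, 0, 1)

(1, 0, 1)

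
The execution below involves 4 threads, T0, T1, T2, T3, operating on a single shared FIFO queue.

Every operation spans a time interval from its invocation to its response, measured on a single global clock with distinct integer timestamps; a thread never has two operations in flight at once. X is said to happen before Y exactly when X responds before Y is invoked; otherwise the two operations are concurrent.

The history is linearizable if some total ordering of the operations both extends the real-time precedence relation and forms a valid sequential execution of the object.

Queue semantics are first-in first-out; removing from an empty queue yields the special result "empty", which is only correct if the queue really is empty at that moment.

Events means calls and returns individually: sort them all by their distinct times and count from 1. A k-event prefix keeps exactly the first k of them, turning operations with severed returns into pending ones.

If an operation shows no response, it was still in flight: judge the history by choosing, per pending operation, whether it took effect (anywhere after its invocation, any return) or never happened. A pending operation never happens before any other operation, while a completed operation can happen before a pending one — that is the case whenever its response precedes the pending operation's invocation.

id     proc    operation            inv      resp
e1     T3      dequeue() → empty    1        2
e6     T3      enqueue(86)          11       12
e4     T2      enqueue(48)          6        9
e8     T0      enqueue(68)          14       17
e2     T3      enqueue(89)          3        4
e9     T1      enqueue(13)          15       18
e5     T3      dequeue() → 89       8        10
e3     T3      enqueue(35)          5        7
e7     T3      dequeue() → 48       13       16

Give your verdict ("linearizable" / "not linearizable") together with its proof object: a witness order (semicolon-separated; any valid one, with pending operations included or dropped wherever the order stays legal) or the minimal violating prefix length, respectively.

1. e1 dequeue() → empty, leaving queue <>
2. e2 enqueue(89), leaving queue <89>
3. e4 enqueue(48), leaving queue <89,48>
4. e3 enqueue(35), leaving queue <89,48,35>
5. e5 dequeue() → 89, leaving queue <48,35>
6. e6 enqueue(86), leaving queue <48,35,86>
7. e7 dequeue() → 48, leaving queue <35,86>
8. e8 enqueue(68), leaving queue <35,86,68>
9. e9 enqueue(13), leaving queue <35,86,68,13>

linearizable — witness: e1; e2; e4; e3; e5; e6; e7; e8; e9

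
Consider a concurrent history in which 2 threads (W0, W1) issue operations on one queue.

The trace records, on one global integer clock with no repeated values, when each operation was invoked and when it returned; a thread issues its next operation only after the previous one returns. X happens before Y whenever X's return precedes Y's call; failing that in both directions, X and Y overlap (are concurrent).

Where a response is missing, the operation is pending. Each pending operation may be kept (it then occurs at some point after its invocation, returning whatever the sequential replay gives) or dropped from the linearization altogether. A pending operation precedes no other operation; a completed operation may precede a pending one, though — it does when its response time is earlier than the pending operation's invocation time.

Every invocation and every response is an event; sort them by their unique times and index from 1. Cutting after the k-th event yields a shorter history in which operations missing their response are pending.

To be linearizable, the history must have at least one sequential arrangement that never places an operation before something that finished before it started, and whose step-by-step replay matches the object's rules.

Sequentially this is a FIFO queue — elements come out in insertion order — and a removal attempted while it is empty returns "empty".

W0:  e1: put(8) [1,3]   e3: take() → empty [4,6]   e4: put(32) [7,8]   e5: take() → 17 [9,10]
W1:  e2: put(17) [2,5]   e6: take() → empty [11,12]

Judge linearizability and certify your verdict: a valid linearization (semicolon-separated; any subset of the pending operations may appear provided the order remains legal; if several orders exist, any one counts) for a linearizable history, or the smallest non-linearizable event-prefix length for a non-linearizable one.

not linearizable — minimal violating prefix: 6 events

the violation lands at event 6, e3's response at time 6: events 1..5 linearize, events 1..6 do not
all 3 real-time-respecting orders fail — 3 completed queue operations, no legal replay
for example e1, e2, e3 fails at step 3: e3 take() → empty is not legal there
for example e1, e3, e2 fails at step 2: e3 take() → empty is not legal there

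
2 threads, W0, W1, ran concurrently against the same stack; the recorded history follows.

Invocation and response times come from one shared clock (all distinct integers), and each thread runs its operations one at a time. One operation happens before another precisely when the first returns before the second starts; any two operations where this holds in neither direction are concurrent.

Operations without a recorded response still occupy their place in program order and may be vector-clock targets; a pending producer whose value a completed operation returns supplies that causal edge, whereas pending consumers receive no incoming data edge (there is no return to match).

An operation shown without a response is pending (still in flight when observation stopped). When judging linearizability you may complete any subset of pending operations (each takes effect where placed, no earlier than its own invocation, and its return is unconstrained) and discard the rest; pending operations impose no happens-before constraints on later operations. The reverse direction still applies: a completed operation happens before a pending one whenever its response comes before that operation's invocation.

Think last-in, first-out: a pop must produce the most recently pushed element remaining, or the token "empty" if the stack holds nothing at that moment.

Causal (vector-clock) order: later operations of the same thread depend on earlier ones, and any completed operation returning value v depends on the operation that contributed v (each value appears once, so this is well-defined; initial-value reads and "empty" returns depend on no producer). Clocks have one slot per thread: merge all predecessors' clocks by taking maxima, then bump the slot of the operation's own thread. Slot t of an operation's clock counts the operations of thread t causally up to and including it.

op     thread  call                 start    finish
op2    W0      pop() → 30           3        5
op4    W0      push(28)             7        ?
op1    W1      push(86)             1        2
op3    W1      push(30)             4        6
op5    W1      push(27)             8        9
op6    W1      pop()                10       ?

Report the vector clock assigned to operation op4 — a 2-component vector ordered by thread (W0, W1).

VC(op1, invoked at 1): no causal predecessors; +1 on W1 → (0, 1)
VC(op3, invoked at 4): max of VC(op1)=(0, 1), then +1 on thread W1 → (0, 2)
VC(op5, invoked at 8): max of VC(op3)=(0, 2), then +1 on thread W1 → (0, 3)
VC(op2, invoked at 3): max of VC(op3)=(0, 2), then +1 on thread W0 → (1, 2)
VC(op6, invoked at 10): max of VC(op5)=(0, 3), then +1 on thread W1 → (0, 4)
VC(op4, invoked at 7): max of VC(op2)=(1, 2), then +1 on thread W0 → (2, 2)
target: VC(op4) = (2, 2)

(2, 2)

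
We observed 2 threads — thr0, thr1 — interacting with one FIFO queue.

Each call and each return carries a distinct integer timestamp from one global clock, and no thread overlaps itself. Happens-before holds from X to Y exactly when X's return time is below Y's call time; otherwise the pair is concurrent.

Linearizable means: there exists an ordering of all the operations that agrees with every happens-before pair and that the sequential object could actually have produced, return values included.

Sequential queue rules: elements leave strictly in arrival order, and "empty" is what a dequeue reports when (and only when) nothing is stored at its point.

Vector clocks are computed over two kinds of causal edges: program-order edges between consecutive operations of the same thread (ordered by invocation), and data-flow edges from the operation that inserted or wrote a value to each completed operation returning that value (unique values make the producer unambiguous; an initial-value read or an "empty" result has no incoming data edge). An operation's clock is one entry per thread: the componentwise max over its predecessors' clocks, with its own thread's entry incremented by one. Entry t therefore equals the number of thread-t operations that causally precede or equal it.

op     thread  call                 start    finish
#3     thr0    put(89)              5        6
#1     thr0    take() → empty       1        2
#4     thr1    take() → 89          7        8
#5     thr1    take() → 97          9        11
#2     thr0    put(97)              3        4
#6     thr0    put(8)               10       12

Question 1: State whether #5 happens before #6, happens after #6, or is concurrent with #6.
Answer: concurrent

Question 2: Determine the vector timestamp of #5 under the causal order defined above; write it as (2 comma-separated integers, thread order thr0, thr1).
Answer: (3, 2)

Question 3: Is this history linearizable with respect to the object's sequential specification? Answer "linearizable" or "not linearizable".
already the first 8 events (up to #4's response at time 8) admit no linearization; the first 7 still do
the sole real-time-consistent order of 4 completed operations fails the FIFO queue replay
one such order, #1, #2, #3, #4, breaks at step 4 where #4 take() → 89 is illegal

not linearizable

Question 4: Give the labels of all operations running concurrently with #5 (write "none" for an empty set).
Answer: #6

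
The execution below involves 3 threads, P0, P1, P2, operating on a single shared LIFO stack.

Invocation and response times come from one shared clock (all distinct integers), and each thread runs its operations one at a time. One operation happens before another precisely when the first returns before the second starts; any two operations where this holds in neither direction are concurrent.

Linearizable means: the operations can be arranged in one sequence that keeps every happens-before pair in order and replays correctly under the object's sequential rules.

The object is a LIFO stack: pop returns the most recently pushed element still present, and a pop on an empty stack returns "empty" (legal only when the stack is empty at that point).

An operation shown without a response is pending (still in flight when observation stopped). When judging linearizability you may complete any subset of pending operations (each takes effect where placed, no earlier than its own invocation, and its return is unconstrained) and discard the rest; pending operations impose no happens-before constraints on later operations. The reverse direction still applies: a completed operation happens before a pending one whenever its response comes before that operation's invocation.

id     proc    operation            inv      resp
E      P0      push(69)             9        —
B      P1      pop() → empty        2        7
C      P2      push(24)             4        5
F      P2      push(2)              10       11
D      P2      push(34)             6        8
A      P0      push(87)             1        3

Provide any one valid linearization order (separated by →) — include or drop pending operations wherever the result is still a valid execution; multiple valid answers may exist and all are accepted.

B → A → C → D → E → F

after step 1 (B pop() → empty): stack <>
after step 2 (A push(87)): stack <87>
after step 3 (C push(24)): stack <87,24>
after step 4 (D push(34)): stack <87,24,34>
after step 5 (E push(69) (pending, included)): stack <87,24,34,69>
after step 6 (F push(2)): stack <87,24,34,69,2>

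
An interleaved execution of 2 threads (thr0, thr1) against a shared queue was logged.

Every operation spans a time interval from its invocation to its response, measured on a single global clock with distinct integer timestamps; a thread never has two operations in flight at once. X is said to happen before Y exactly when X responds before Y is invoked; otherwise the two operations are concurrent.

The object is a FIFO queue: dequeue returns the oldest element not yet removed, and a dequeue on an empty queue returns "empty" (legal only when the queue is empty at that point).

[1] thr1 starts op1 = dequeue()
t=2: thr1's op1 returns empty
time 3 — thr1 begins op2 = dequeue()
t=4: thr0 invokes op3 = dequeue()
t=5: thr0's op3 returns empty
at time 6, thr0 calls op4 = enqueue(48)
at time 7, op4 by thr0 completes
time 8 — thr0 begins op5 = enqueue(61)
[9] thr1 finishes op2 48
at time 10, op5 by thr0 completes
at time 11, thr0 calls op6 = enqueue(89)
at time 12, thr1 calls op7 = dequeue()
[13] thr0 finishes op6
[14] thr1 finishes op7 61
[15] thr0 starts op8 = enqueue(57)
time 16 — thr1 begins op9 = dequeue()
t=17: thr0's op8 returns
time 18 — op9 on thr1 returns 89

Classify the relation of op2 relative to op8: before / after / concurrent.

before

op2 spans [3,9], op8 spans [15,17]
resp(op2)=9 < inv(op8)=15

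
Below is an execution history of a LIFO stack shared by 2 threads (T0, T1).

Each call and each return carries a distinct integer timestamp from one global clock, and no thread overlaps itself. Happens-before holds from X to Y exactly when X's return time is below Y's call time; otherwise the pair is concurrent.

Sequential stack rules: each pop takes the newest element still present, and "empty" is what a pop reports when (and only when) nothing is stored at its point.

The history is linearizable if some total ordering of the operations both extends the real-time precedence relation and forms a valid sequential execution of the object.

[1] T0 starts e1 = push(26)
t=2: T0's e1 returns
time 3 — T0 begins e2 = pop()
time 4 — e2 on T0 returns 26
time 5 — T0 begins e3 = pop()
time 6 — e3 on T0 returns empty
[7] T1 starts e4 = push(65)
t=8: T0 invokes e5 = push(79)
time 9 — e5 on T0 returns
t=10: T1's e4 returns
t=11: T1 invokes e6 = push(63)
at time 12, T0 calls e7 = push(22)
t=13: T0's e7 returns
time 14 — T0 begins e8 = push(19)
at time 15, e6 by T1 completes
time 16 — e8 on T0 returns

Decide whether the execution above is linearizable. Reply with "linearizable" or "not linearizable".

linearizable

a witness: e1, e2, e3, e4, e5, e6, e7, e8
step 1: e1 push(26) — stack <26>
step 2: e2 pop() → 26 — stack <>
step 3: e3 pop() → empty — stack <>
step 4: e4 push(65) — stack <65>
step 5: e5 push(79) — stack <65,79>
step 6: e6 push(63) — stack <65,79,63>
step 7: e7 push(22) — stack <65,79,63,22>
step 8: e8 push(19) — stack <65,79,63,22,19>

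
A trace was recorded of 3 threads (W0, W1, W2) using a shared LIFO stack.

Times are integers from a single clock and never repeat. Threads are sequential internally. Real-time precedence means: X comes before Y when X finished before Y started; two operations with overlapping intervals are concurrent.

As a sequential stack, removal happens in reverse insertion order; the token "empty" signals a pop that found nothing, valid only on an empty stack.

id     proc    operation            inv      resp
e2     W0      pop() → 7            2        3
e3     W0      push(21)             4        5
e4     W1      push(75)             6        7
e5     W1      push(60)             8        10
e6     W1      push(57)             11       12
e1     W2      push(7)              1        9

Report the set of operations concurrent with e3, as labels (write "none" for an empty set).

e1

e3 runs from 4 to 5; window-overlapping ops are concurrent
e1 [1,9]: concurrent
e2 [2,3]: before
e4 [6,7]: after
e5 [8,10]: after
e6 [11,12]: after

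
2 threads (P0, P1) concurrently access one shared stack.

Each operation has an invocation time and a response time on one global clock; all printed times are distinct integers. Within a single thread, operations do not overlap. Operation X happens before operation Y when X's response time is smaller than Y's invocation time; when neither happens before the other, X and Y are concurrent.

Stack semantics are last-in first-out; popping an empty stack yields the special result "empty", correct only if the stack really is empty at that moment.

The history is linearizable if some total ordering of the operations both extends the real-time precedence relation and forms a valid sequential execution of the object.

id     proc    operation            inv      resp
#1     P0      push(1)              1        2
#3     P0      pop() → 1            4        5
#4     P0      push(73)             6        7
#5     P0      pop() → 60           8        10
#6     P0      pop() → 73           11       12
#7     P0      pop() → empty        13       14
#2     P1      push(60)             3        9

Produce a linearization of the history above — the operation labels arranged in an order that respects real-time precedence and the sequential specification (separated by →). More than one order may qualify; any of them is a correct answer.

#1 → #3 → #4 → #2 → #5 → #6 → #7

step 1: #1 push(1) — stack <1>
step 2: #3 pop() → 1 — stack <>
step 3: #4 push(73) — stack <73>
step 4: #2 push(60) — stack <73,60>
step 5: #5 pop() → 60 — stack <73>
step 6: #6 pop() → 73 — stack <>
step 7: #7 pop() → empty — stack <>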